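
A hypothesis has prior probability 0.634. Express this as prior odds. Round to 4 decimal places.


Odds = P(H) / P(not H) = 0.634 / 0.366
= 1.7322

1.7322


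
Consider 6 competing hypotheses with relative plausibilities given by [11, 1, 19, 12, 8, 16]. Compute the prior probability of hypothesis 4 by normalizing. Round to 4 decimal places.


Sum of weights = 11 + 1 + 19 + 12 + 8 + 16 = 67
Normalized prior for H4 = 12 / 67
= 0.1791

0.1791


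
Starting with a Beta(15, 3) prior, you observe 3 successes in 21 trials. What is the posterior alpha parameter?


For a Beta-Binomial conjugate model:
Posterior alpha = prior alpha + number of successes
= 15 + 3 = 18

18


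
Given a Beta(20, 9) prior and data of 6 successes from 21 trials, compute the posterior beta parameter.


Number of failures = 21 - 6 = 15
Posterior beta = 9 + 15 = 24

24


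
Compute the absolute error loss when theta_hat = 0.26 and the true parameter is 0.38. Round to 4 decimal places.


L = |theta_hat - theta_true|
= |0.26 - 0.38| = 0.12

0.12


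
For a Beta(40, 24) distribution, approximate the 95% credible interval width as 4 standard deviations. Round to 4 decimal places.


Variance of Beta(a,b) = ab / ((a+b)^2 * (a+b+1))
= 40*24 / ((64)^2 * 65)
= 0.0036
SD = sqrt(0.0036) = 0.06
Width = 4 * SD = 0.2402

0.2402


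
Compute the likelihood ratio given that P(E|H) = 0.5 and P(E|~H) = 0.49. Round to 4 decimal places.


LR = P(E|H) / P(E|~H)
= 0.5 / 0.49 = 1.0204

1.0204


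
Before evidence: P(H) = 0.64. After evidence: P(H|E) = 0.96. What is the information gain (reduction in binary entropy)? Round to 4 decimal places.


Prior entropy = 0.9427
Posterior entropy = 0.2423
Information gain = 0.9427 - 0.2423 = 0.7004

0.7004


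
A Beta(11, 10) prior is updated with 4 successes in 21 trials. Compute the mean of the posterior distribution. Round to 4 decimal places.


After update: Beta(15, 27)
Mean = 15 / (15 + 27) = 15 / 42
= 0.3571

0.3571


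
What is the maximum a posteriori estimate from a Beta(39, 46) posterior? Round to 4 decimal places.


The MAP estimate equals the mode of the distribution.
Mode of Beta(a,b) = (a-1)/(a+b-2)
= 38/83
= 0.4578

0.4578


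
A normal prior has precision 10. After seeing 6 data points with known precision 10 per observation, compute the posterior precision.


In the conjugate normal model, precisions add:
tau_posterior = tau_prior + n * tau_data
= 10 + 6*10 = 70

70


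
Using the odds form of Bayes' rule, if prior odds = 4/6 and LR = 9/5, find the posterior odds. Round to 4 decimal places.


Bayes' rule in odds form: posterior odds = prior odds * LR
= (4 * 9) / (6 * 5)
= 36/30 = 1.2

1.2


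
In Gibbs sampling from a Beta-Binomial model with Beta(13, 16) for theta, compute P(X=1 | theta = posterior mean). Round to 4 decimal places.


Posterior mean = alpha/(alpha+beta) = 13/29 = 0.4483
P(X=1|theta=mean) = theta = 0.4483

0.4483


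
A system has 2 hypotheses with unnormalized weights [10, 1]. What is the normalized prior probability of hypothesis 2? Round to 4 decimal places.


The normalized prior is the weight divided by the total.
Total weight = 11
P(H2) = 1 / 11 = 0.0909

0.0909


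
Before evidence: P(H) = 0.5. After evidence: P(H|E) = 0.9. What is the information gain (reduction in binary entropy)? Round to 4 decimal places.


Prior entropy = 1.0
Posterior entropy = 0.469
Information gain = 1.0 - 0.469 = 0.531

0.531


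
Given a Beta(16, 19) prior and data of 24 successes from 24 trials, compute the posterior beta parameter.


Number of failures = 24 - 24 = 0
Posterior beta = 19 + 0 = 19

19


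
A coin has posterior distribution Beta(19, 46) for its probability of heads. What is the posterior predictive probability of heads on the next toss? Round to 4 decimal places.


Posterior predictive = E[theta] = alpha/(alpha+beta)
= 19/65
= 0.2923

0.2923


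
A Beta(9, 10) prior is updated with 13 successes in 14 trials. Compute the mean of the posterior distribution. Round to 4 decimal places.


After update: Beta(22, 11)
Mean = 22 / (22 + 11) = 22 / 33
= 0.6667

0.6667


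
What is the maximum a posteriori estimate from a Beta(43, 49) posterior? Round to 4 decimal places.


The MAP estimate equals the mode of the distribution.
Mode of Beta(a,b) = (a-1)/(a+b-2)
= 42/90
= 0.4667

0.4667


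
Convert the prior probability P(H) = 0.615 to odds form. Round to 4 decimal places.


P(not H) = 1 - 0.615 = 0.385
Odds = 0.615 / 0.385 = 1.5974

1.5974


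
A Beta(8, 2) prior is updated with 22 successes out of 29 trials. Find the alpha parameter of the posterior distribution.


In the Beta-Binomial conjugate update:
alpha_post = alpha_prior + successes
= 8 + 22
= 30

30


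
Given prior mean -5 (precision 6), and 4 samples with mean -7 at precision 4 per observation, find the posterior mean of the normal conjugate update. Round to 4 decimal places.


The posterior mean is a precision-weighted average of prior and data.
Post. prec. = 6 + 16 = 22
Post. mean = (-30 + -112)/22 = -142/22 = -6.4545

-6.4545


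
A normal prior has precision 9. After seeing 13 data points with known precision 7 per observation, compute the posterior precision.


In the conjugate normal model, precisions add:
tau_posterior = tau_prior + n * tau_data
= 9 + 13*7 = 100

100


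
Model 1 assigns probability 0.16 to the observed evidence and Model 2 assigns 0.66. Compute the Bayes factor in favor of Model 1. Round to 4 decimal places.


BF = P(data|M1) / P(data|M2)
= 0.16 / 0.66 = 0.2424

0.2424


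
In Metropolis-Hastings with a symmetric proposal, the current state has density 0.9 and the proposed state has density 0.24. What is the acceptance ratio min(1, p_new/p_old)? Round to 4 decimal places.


Ratio = p_new / p_old = 0.24 / 0.9 = 0.2667
Acceptance = min(1, 0.2667) = 0.2667

0.2667


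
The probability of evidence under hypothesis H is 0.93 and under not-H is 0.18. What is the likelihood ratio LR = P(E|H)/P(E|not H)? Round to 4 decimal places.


LR = 0.93 / 0.18
= 5.1667

5.1667


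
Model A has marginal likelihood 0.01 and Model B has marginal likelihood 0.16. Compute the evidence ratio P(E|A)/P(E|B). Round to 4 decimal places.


Evidence ratio = P(E|A) / P(E|B)
= 0.01 / 0.16
= 0.0625

0.0625


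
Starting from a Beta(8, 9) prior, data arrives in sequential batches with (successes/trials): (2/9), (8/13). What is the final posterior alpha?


In sequential Bayesian updating, we sum all successes.
Total successes = 10
Final alpha = 8 + 10 = 18

18


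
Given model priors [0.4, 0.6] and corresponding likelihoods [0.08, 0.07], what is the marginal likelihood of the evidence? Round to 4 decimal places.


P(E) = sum_i P(M_i) P(E|M_i)
= 0.032 + 0.042
= 0.074

0.074


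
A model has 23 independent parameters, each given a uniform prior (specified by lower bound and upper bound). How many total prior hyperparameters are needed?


Each uniform prior needs 2 hyperparameters (lower bound and upper bound).
Total = 2 * 23 = 46

46


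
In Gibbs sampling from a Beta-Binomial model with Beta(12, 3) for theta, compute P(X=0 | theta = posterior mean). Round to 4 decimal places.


Posterior mean = alpha/(alpha+beta) = 12/15 = 0.8
P(X=0|theta=mean) = 1 - theta = 0.2

0.2


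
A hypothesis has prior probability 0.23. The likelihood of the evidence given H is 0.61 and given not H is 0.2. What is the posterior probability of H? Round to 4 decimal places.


Using Bayes' theorem:
P(E) = 0.23 * 0.61 + 0.77 * 0.2
P(E) = 0.2943
P(H|E) = (0.23 * 0.61) / 0.2943 = 0.4767

0.4767


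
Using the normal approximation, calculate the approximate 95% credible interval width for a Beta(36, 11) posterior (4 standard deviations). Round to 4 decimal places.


Var(Beta) = 36*11/(47^2 * 48) = 0.0037
SD = 0.0611
Width ~ 4*SD = 0.2444

0.2444


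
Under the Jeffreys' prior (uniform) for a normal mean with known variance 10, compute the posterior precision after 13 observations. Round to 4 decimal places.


Prior precision = 0 (flat prior).
Post. prec. = 0 + n/var = 13/10 = 1.3

1.3


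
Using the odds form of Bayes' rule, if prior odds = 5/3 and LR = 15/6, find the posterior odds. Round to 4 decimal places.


Bayes' rule in odds form: posterior odds = prior odds * LR
= (5 * 15) / (3 * 6)
= 75/18 = 4.1667

4.1667


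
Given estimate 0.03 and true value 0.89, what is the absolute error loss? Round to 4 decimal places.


Absolute error = |estimate - true|
= |-0.86| = 0.86

0.86


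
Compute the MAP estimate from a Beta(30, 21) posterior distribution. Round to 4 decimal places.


MAP = mode of Beta distribution
= (alpha - 1)/(alpha + beta - 2)
= (30-1)/(30+21-2)
= 29/49 = 0.5918

0.5918


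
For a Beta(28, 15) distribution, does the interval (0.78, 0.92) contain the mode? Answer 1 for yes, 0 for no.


Mode of Beta(a,b) = (a-1)/(a+b-2)
= (28-1)/(28+15-2) = 0.6585
Check: 0.78 <= 0.6585 <= 0.92?
Result: 0

0


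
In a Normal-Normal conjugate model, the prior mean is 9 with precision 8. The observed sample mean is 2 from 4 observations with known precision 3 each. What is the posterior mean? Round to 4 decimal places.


Posterior precision = tau0 + n*tau = 8 + 4*3 = 20
Posterior mean = (tau0*mu0 + n*tau*xbar) / posterior_precision
= (8*9 + 4*3*2) / 20
= 96 / 20 = 4.8

4.8


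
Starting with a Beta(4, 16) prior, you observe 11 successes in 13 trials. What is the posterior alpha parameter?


For a Beta-Binomial conjugate model:
Posterior alpha = prior alpha + number of successes
= 4 + 11 = 15

15


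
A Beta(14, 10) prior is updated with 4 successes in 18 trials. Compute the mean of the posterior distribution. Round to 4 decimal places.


After update: Beta(18, 24)
Mean = 18 / (18 + 24) = 18 / 42
= 0.4286

0.4286


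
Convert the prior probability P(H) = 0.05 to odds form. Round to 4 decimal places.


P(not H) = 1 - 0.05 = 0.95
Odds = 0.05 / 0.95 = 0.0526

0.0526


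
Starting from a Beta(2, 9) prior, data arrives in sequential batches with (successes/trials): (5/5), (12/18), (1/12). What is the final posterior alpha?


In sequential Bayesian updating, we sum all successes.
Total successes = 18
Final alpha = 2 + 18 = 20

20


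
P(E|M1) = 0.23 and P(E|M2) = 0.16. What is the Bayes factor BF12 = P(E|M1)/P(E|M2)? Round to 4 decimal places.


Bayes factor BF12 = P(E|M1) / P(E|M2)
= 0.23 / 0.16
= 1.4375

1.4375


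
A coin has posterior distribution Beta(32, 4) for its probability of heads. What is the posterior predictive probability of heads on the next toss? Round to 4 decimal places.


Posterior predictive = E[theta] = alpha/(alpha+beta)
= 32/36
= 0.8889

0.8889


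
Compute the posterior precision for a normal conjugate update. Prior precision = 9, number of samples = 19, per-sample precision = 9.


tau_post = tau_0 + n * tau
= 9 + 19 * 9 = 180

180


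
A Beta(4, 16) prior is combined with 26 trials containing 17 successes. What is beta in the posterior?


In conjugate updating:
beta_posterior = beta_prior + (n - k)
= 16 + (26 - 17)
= 16 + 9 = 25

25


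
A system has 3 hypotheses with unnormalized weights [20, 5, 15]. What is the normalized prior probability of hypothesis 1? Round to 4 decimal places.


The normalized prior is the weight divided by the total.
Total weight = 40
P(H1) = 20 / 40 = 0.5

0.5


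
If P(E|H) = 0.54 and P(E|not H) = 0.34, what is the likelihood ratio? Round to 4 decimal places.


Likelihood ratio = P(E|H) / P(E|not H)
= 0.54 / 0.34
= 1.5882

1.5882


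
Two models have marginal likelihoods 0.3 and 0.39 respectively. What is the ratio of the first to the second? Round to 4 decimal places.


Evidence ratio = 0.3 / 0.39
= 0.7692

0.7692


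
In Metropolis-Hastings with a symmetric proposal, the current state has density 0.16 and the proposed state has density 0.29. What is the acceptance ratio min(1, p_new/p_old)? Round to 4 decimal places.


Ratio = p_new / p_old = 0.29 / 0.16 = 1.8125
Acceptance = min(1, 1.8125) = 1.0

1.0


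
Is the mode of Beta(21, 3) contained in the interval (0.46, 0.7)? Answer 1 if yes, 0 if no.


Mode = (a-1)/(a+b-2) = 20/22 = 0.9091
Interval: (0.46, 0.7)
Contains mode? 0

0


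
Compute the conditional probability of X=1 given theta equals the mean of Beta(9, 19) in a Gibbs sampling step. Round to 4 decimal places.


Mean of Beta(9, 19) = 0.3214
P(X=1 | theta=0.3214) = 0.3214

0.3214


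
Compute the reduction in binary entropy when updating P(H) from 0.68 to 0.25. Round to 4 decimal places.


H_before = -p*log2(p) - (1-p)*log2(1-p) for p=0.68: 0.9044
H_after for p=0.25: 0.8113
Reduction = 0.9044 - 0.8113 = 0.0931

0.0931


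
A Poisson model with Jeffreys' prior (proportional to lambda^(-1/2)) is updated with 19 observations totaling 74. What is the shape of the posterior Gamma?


Posterior = Gamma(0.5 + S, n)
= Gamma(0.5 + 74, 19)
Posterior shape = 0.5 + S = 0.5 + 74 = 74.5

74.5


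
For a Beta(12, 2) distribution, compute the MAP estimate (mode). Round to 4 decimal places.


MAP = mode = (a-1)/(a+b-2)
= (12-1)/(12+2-2)
= 11/12 = 0.9167

0.9167


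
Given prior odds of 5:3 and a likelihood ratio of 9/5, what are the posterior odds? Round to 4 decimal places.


Posterior odds = prior odds * LR
Prior odds = 5/3 = 1.6667
LR = 9/5 = 1.8
Posterior odds = 1.6667 * 1.8 = 3.0

3.0


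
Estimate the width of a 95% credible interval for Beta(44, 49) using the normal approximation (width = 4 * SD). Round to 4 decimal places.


For Beta(a,b): Var = ab/((a+b)^2(a+b+1))
Var = 0.0027, SD = 0.0515
Approximate 95% CI width = 4 * 0.0515 = 0.206

0.206


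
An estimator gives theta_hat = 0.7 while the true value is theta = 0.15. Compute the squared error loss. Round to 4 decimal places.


The squared error loss is (theta_hat - theta)^2
= (0.7 - 0.15)^2
= (0.55)^2 = 0.3025

0.3025


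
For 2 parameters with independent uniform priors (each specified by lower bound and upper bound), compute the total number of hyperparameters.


A uniform prior has 2 hyperparameters per parameter.
Total = 2 * 2 = 4

4


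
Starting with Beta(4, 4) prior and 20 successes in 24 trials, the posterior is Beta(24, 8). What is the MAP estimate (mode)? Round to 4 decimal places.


The mode of Beta(a, b) when a > 1 and b > 1 is (a-1)/(a+b-2)
= (24 - 1) / (24 + 8 - 2)
= 23 / 30
= 0.7667

0.7667


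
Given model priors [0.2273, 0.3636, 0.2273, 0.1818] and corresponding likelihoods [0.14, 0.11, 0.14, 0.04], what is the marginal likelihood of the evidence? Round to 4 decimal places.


P(E) = sum_i P(M_i) P(E|M_i)
= 0.0318 + 0.04 + 0.0318 + 0.0073
= 0.1109

0.1109


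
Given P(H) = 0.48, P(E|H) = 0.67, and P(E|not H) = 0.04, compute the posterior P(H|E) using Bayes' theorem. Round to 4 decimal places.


By Bayes' theorem: P(H|E) = P(E|H)*P(H) / P(E)
P(E) = P(E|H)*P(H) + P(E|not H)*P(not H)
P(E) = 0.67*0.48 + 0.04*0.52 = 0.3424
P(H|E) = 0.67*0.48 / 0.3424 = 0.9393

0.9393


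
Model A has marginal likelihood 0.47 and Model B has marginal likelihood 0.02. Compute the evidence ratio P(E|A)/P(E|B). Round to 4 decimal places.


Evidence ratio = P(E|A) / P(E|B)
= 0.47 / 0.02
= 23.5

23.5


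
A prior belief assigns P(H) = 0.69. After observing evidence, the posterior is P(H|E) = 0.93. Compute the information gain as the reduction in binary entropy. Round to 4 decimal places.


H(prior) = -0.69*log2(0.69) - 0.31*log2(0.31)
= 0.8932
H(post) = -0.93*log2(0.93) - 0.07*log2(0.07)
= 0.3659
IG = 0.8932 - 0.3659 = 0.5272

0.5272


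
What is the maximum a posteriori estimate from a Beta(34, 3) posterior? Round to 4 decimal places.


The MAP estimate equals the mode of the distribution.
Mode of Beta(a,b) = (a-1)/(a+b-2)
= 33/35
= 0.9429

0.9429


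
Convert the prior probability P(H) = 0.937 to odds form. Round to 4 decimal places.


P(not H) = 1 - 0.937 = 0.063
Odds = 0.937 / 0.063 = 14.873

14.873


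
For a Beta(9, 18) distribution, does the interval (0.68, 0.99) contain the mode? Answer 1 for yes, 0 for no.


Mode of Beta(a,b) = (a-1)/(a+b-2)
= (9-1)/(9+18-2) = 0.32
Check: 0.68 <= 0.32 <= 0.99?
Result: 0

0


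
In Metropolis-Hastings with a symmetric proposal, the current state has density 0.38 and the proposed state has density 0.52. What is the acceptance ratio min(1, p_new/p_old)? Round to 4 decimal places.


Ratio = p_new / p_old = 0.52 / 0.38 = 1.3684
Acceptance = min(1, 1.3684) = 1.0

1.0


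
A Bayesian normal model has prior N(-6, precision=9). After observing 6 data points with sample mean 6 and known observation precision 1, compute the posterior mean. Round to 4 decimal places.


Posterior mean = (prior_precision * prior_mean + n * data_precision * data_mean) / (prior_precision + n * data_precision)
Numerator = 9*-6 + 6*1*6 = -18
Denominator = 9 + 6*1 = 15
Posterior mean = -1.2

-1.2


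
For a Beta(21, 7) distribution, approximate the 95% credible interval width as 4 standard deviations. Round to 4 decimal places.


Variance of Beta(a,b) = ab / ((a+b)^2 * (a+b+1))
= 21*7 / ((28)^2 * 29)
= 0.0065
SD = sqrt(0.0065) = 0.0804
Width = 4 * SD = 0.3216

0.3216


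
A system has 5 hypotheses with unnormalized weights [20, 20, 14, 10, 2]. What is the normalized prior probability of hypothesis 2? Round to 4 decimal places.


The normalized prior is the weight divided by the total.
Total weight = 66
P(H2) = 20 / 66 = 0.303

0.303


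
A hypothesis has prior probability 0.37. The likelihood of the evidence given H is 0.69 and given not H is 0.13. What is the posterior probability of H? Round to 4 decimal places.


Using Bayes' theorem:
P(E) = 0.37 * 0.69 + 0.63 * 0.13
P(E) = 0.3372
P(H|E) = (0.37 * 0.69) / 0.3372 = 0.7571

0.7571


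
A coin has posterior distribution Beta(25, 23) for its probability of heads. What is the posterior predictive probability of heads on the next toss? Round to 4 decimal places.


Posterior predictive = E[theta] = alpha/(alpha+beta)
= 25/48
= 0.5208

0.5208


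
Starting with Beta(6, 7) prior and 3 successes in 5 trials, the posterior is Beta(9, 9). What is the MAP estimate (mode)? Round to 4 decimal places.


The mode of Beta(a, b) when a > 1 and b > 1 is (a-1)/(a+b-2)
= (9 - 1) / (9 + 9 - 2)
= 8 / 16
= 0.5

0.5


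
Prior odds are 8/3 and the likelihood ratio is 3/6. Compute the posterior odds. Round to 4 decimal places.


Posterior odds = prior odds * likelihood ratio
= (8/3) * (3/6)
= 24 / 18
= 1.3333

1.3333


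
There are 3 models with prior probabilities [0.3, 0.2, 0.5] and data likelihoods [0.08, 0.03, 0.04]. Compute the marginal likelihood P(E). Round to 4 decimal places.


P(E) = sum over models of P(M_i) * P(E|M_i)
= 0.3*0.08 + 0.2*0.03 + 0.5*0.04
= 0.05

0.05


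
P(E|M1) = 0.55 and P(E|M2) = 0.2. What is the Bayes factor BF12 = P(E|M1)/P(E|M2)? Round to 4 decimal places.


Bayes factor BF12 = P(E|M1) / P(E|M2)
= 0.55 / 0.2
= 2.75

2.75


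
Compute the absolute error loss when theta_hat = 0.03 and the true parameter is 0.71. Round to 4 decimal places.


L = |theta_hat - theta_true|
= |0.03 - 0.71| = 0.68

0.68


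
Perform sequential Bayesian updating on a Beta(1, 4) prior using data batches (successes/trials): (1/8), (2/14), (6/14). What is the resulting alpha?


Accumulate successes: 9
Posterior alpha = prior alpha + sum of successes
= 1 + 9 = 10

10


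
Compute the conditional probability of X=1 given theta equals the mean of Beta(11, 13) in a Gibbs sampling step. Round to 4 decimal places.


Mean of Beta(11, 13) = 0.4583
P(X=1 | theta=0.4583) = 0.4583

0.4583


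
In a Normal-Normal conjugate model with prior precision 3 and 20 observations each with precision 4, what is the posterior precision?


Posterior precision = prior precision + n * observation precision
= 3 + 20 * 4
= 3 + 80 = 83

83


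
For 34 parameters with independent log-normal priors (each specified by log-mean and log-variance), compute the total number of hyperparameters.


A log-normal prior has 2 hyperparameters per parameter.
Total = 34 * 2 = 68

68


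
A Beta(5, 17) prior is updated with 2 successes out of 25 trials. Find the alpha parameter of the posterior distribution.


In the Beta-Binomial conjugate update:
alpha_post = alpha_prior + successes
= 5 + 2
= 7

7


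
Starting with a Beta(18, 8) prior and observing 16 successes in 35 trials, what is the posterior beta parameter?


Posterior beta = prior beta + failures
Failures = 35 - 16 = 19
beta_post = 8 + 19 = 27

27


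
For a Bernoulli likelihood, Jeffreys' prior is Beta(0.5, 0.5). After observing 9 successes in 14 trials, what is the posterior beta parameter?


Jeffreys' prior for Bernoulli is Beta(0.5, 0.5).
Posterior is Beta(0.5 + k, 0.5 + n - k).
Posterior beta = 0.5 + (n - k) = 0.5 + 5 = 5.5

5.5


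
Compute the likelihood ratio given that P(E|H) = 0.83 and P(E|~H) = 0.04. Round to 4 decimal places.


LR = P(E|H) / P(E|~H)
= 0.83 / 0.04 = 20.75

20.75


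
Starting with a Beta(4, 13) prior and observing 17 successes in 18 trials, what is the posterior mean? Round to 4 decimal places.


Posterior parameters: alpha = 4 + 17 = 21
beta = 13 + 1 = 14
Posterior mean = alpha / (alpha + beta) = 21 / 35
= 0.6

0.6


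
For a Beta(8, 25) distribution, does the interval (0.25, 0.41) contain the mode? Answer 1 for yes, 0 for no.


Mode of Beta(a,b) = (a-1)/(a+b-2)
= (8-1)/(8+25-2) = 0.2258
Check: 0.25 <= 0.2258 <= 0.41?
Result: 0

0


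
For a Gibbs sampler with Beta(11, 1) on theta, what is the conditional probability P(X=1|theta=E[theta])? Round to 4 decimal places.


E[theta] = 11/(11+1) = 0.9167
P(X=1|theta) = theta = 0.9167

0.9167


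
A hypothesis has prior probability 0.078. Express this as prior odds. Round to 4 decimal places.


Odds = P(H) / P(not H) = 0.078 / 0.922
= 0.0846

0.0846


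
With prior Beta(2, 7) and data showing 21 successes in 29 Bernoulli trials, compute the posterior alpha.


Conjugate update: alpha_posterior = alpha_prior + k
= 2 + 21 = 23

23


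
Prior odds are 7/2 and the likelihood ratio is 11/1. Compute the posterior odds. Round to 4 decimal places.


Posterior odds = prior odds * likelihood ratio
= (7/2) * (11/1)
= 77 / 2
= 38.5

38.5


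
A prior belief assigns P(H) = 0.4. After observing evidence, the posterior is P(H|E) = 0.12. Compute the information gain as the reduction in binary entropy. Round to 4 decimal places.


H(prior) = -0.4*log2(0.4) - 0.6*log2(0.6)
= 0.971
H(post) = -0.12*log2(0.12) - 0.88*log2(0.88)
= 0.5294
IG = 0.971 - 0.5294 = 0.4416

0.4416


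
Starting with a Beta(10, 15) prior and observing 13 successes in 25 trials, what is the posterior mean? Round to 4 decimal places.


Posterior parameters: alpha = 10 + 13 = 23
beta = 15 + 12 = 27
Posterior mean = alpha / (alpha + beta) = 23 / 50
= 0.46

0.46


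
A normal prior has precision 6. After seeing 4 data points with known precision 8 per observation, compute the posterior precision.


In the conjugate normal model, precisions add:
tau_posterior = tau_prior + n * tau_data
= 6 + 4*8 = 38

38


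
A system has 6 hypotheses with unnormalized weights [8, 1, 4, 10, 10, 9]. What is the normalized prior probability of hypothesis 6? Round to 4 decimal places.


The normalized prior is the weight divided by the total.
Total weight = 42
P(H6) = 9 / 42 = 0.2143

0.2143


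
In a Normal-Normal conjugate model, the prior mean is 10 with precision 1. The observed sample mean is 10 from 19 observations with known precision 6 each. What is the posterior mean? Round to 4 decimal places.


Posterior precision = tau0 + n*tau = 1 + 19*6 = 115
Posterior mean = (tau0*mu0 + n*tau*xbar) / posterior_precision
= (1*10 + 19*6*10) / 115
= 1150 / 115 = 10.0

10.0


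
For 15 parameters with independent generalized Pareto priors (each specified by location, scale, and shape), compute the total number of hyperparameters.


A generalized Pareto prior has 3 hyperparameters per parameter.
Total = 15 * 3 = 45

45


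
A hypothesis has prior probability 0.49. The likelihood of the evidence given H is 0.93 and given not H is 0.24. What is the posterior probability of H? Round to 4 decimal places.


Using Bayes' theorem:
P(E) = 0.49 * 0.93 + 0.51 * 0.24
P(E) = 0.5781
P(H|E) = (0.49 * 0.93) / 0.5781 = 0.7883

0.7883


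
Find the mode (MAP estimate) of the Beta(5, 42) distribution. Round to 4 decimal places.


For Beta(a,b) with a,b > 1:
Mode = (a-1)/(a+b-2) = (5-1)/(47-2)
= 4/45 = 0.0889

0.0889


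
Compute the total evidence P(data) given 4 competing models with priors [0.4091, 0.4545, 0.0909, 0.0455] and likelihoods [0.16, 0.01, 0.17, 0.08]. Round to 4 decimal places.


Marginal likelihood = sum P(model_i) * P(data|model_i)
Model 1: 0.4091 * 0.16 = 0.0655
Model 2: 0.4545 * 0.01 = 0.0045
Model 3: 0.0909 * 0.17 = 0.0155
Model 4: 0.0455 * 0.08 = 0.0036
Total = 0.0891

0.0891


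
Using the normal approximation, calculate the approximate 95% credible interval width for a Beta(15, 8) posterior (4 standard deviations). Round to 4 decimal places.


Var(Beta) = 15*8/(23^2 * 24) = 0.0095
SD = 0.0972
Width ~ 4*SD = 0.3889

0.3889


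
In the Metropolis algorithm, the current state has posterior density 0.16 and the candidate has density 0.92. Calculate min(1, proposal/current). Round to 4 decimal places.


Ratio = 0.92/0.16 = 5.75
Acceptance probability = min(1, 5.75)
= 1.0

1.0


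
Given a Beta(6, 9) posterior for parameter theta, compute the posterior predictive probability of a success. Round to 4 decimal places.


For a Beta-Bernoulli model, the predictive probability is the mean:
P(success) = 6/(6+9) = 6/15 = 0.4

0.4


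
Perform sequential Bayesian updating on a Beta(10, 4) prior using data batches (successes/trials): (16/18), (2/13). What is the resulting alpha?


Accumulate successes: 18
Posterior alpha = prior alpha + sum of successes
= 10 + 18 = 28

28


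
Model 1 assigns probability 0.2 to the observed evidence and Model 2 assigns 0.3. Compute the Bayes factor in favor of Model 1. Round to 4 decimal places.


BF = P(data|M1) / P(data|M2)
= 0.2 / 0.3 = 0.6667

0.6667


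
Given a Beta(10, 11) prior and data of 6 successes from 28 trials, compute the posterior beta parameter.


Number of failures = 28 - 6 = 22
Posterior beta = 11 + 22 = 33

33


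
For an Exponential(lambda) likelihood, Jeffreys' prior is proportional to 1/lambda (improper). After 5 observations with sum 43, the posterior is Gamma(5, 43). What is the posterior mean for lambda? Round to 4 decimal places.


Posterior = Gamma(n, sum_x) = Gamma(5, 43)
Posterior mean = shape/rate = 5/43
= 0.1163

0.1163


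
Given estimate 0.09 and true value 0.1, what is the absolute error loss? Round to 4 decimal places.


Absolute error = |estimate - true|
= |-0.01| = 0.01

0.01


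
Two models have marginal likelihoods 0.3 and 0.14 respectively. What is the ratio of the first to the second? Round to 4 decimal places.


Evidence ratio = 0.3 / 0.14
= 2.1429

2.1429


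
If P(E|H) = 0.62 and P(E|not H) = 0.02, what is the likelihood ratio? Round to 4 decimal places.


Likelihood ratio = P(E|H) / P(E|not H)
= 0.62 / 0.02
= 31.0

31.0


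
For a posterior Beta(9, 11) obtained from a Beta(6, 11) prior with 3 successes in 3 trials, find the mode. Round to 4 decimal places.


Mode = (alpha - 1) / (alpha + beta - 2)
= 8 / 18
= 0.4444

0.4444


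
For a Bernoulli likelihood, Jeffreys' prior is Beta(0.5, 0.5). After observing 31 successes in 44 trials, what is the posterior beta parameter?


Jeffreys' prior for Bernoulli is Beta(0.5, 0.5).
Posterior is Beta(0.5 + k, 0.5 + n - k).
Posterior beta = 0.5 + (n - k) = 0.5 + 13 = 13.5

13.5


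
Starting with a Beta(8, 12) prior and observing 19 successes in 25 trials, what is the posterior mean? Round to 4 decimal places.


Posterior parameters: alpha = 8 + 19 = 27
beta = 12 + 6 = 18
Posterior mean = alpha / (alpha + beta) = 27 / 45
= 0.6

0.6


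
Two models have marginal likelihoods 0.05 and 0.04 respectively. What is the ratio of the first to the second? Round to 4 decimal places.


Evidence ratio = 0.05 / 0.04
= 1.25

1.25


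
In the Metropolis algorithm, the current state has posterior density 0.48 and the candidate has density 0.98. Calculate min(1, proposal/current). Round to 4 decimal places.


Ratio = 0.98/0.48 = 2.0417
Acceptance probability = min(1, 2.0417)
= 1.0

1.0


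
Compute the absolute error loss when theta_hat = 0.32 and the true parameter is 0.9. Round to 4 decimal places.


L = |theta_hat - theta_true|
= |0.32 - 0.9| = 0.58

0.58


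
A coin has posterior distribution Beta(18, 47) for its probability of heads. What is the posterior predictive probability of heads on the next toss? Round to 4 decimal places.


Posterior predictive = E[theta] = alpha/(alpha+beta)
= 18/65
= 0.2769

0.2769


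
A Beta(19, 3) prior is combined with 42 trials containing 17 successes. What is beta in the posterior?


In conjugate updating:
beta_posterior = beta_prior + (n - k)
= 3 + (42 - 17)
= 3 + 25 = 28

28


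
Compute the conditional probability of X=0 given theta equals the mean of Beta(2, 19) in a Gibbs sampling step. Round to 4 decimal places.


Mean of Beta(2, 19) = 0.0952
P(X=0 | theta=0.0952) = 0.9048

0.9048


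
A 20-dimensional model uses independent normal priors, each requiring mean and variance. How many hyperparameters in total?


Per parameter: 2 (mean and variance).
Total = 20 * 2 = 40

40


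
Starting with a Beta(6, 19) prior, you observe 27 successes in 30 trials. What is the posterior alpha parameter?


For a Beta-Binomial conjugate model:
Posterior alpha = prior alpha + number of successes
= 6 + 27 = 33

33


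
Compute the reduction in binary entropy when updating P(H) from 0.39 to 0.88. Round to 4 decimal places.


H_before = -p*log2(p) - (1-p)*log2(1-p) for p=0.39: 0.9648
H_after for p=0.88: 0.5294
Reduction = 0.9648 - 0.5294 = 0.4354

0.4354


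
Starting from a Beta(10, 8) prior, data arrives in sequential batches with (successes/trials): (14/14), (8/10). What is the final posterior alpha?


In sequential Bayesian updating, we sum all successes.
Total successes = 22
Final alpha = 10 + 22 = 32

32


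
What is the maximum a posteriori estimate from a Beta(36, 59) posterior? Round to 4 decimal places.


The MAP estimate equals the mode of the distribution.
Mode of Beta(a,b) = (a-1)/(a+b-2)
= 35/93
= 0.3763

0.3763


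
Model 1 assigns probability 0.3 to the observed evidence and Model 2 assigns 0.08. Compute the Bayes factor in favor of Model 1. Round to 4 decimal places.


BF = P(data|M1) / P(data|M2)
= 0.3 / 0.08 = 3.75

3.75


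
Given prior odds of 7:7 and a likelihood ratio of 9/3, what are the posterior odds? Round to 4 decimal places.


Posterior odds = prior odds * LR
Prior odds = 7/7 = 1.0
LR = 9/3 = 3.0
Posterior odds = 1.0 * 3.0 = 3.0

3.0


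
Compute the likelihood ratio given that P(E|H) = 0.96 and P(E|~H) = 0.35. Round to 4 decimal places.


LR = P(E|H) / P(E|~H)
= 0.96 / 0.35 = 2.7429

2.7429


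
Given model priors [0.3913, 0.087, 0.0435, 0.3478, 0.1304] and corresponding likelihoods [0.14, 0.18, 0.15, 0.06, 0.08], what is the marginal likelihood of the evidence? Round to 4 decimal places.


P(E) = sum_i P(M_i) P(E|M_i)
= 0.0548 + 0.0157 + 0.0065 + 0.0209 + 0.0104
= 0.1083

0.1083


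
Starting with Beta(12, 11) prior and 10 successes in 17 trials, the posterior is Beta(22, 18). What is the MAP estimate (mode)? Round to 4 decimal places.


The mode of Beta(a, b) when a > 1 and b > 1 is (a-1)/(a+b-2)
= (22 - 1) / (22 + 18 - 2)
= 21 / 38
= 0.5526

0.5526


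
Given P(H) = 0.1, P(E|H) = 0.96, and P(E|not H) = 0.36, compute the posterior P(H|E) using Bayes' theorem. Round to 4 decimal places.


By Bayes' theorem: P(H|E) = P(E|H)*P(H) / P(E)
P(E) = P(E|H)*P(H) + P(E|not H)*P(not H)
P(E) = 0.96*0.1 + 0.36*0.9 = 0.42
P(H|E) = 0.96*0.1 / 0.42 = 0.2286

0.2286


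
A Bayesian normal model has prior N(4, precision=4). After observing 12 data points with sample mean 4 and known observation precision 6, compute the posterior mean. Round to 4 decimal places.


Posterior mean = (prior_precision * prior_mean + n * data_precision * data_mean) / (prior_precision + n * data_precision)
Numerator = 4*4 + 12*6*4 = 304
Denominator = 4 + 12*6 = 76
Posterior mean = 4.0

4.0


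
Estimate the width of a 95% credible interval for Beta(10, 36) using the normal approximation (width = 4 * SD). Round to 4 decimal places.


For Beta(a,b): Var = ab/((a+b)^2(a+b+1))
Var = 0.0036, SD = 0.0602
Approximate 95% CI width = 4 * 0.0602 = 0.2407

0.2407


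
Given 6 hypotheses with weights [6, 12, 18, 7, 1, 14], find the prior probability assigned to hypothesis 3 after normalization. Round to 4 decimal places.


To normalize, divide each weight by the sum of all weights.
Sum = 58
Prior(H3) = 18/58 = 0.3103

0.3103


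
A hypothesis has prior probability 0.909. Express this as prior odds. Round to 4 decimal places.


Odds = P(H) / P(not H) = 0.909 / 0.091
= 9.989

9.989


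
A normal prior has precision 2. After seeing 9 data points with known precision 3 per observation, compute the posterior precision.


In the conjugate normal model, precisions add:
tau_posterior = tau_prior + n * tau_data
= 2 + 9*3 = 29

29


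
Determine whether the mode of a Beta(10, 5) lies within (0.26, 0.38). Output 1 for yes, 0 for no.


First find the mode: (a-1)/(a+b-2) = 0.6923
Is 0.6923 in (0.26, 0.38)? 0

0


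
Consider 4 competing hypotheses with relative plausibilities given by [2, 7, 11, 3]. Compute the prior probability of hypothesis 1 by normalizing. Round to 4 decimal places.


Sum of weights = 2 + 7 + 11 + 3 = 23
Normalized prior for H1 = 2 / 23
= 0.087

0.087


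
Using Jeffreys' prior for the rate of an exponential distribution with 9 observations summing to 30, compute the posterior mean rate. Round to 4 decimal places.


Jeffreys' prior leads to posterior Gamma(9, 30).
Mean = 9/30 = 0.3

0.3


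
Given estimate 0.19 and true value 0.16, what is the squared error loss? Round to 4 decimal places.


Squared error = (estimate - true)^2
Difference = 0.03
Loss = 0.03^2 = 0.0009

0.0009


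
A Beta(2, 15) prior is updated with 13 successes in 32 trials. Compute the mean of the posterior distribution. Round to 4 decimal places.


After update: Beta(15, 34)
Mean = 15 / (15 + 34) = 15 / 49
= 0.3061

0.3061


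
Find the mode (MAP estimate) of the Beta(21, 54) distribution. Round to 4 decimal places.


For Beta(a,b) with a,b > 1:
Mode = (a-1)/(a+b-2) = (21-1)/(75-2)
= 20/73 = 0.274

0.274


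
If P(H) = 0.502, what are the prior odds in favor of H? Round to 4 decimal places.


Prior odds = P(H) / (1 - P(H))
= 0.502 / 0.498
= 1.008

1.008


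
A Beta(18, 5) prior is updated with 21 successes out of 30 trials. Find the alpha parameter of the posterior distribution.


In the Beta-Binomial conjugate update:
alpha_post = alpha_prior + successes
= 18 + 21
= 39

39


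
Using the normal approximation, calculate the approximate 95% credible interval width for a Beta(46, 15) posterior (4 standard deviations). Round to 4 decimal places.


Var(Beta) = 46*15/(61^2 * 62) = 0.003
SD = 0.0547
Width ~ 4*SD = 0.2188

0.2188


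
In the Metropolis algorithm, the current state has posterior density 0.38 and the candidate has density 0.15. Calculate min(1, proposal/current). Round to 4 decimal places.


Ratio = 0.15/0.38 = 0.3947
Acceptance probability = min(1, 0.3947)
= 0.3947

0.3947


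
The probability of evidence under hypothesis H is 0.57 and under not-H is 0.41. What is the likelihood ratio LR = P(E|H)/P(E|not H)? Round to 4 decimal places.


LR = 0.57 / 0.41
= 1.3902

1.3902


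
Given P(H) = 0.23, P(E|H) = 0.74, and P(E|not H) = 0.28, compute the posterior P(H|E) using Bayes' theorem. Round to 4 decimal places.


By Bayes' theorem: P(H|E) = P(E|H)*P(H) / P(E)
P(E) = P(E|H)*P(H) + P(E|not H)*P(not H)
P(E) = 0.74*0.23 + 0.28*0.77 = 0.3858
P(H|E) = 0.74*0.23 / 0.3858 = 0.4412

0.4412


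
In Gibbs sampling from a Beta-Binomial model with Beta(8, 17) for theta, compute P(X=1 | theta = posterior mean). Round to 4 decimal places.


Posterior mean = alpha/(alpha+beta) = 8/25 = 0.32
P(X=1|theta=mean) = theta = 0.32

0.32


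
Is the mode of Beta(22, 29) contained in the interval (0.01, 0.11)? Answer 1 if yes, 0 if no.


Mode = (a-1)/(a+b-2) = 21/49 = 0.4286
Interval: (0.01, 0.11)
Contains mode? 0

0


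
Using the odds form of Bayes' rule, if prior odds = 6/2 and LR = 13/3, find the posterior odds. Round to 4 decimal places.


Bayes' rule in odds form: posterior odds = prior odds * LR
= (6 * 13) / (2 * 3)
= 78/6 = 13.0

13.0


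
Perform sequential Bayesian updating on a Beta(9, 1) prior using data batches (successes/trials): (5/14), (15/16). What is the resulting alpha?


Accumulate successes: 20
Posterior alpha = prior alpha + sum of successes
= 9 + 20 = 29

29


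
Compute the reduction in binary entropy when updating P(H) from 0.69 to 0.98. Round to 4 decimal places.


H_before = -p*log2(p) - (1-p)*log2(1-p) for p=0.69: 0.8932
H_after for p=0.98: 0.1414
Reduction = 0.8932 - 0.1414 = 0.7517

0.7517


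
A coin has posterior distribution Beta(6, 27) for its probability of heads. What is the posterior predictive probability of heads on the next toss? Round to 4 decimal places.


Posterior predictive = E[theta] = alpha/(alpha+beta)
= 6/33
= 0.1818

0.1818


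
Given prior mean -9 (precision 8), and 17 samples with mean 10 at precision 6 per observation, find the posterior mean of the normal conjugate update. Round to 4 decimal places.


The posterior mean is a precision-weighted average of prior and data.
Post. prec. = 8 + 102 = 110
Post. mean = (-72 + 1020)/110 = 948/110 = 8.6182

8.6182


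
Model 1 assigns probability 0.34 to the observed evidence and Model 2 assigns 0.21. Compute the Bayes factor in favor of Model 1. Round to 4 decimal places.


BF = P(data|M1) / P(data|M2)
= 0.34 / 0.21 = 1.619

1.619


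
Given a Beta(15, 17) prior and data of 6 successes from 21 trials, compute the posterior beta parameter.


Number of failures = 21 - 6 = 15
Posterior beta = 17 + 15 = 32

32


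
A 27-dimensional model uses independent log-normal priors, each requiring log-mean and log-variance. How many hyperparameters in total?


Per parameter: 2 (log-mean and log-variance).
Total = 27 * 2 = 54

54


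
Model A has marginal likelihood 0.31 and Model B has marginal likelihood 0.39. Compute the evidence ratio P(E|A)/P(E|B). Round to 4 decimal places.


Evidence ratio = P(E|A) / P(E|B)
= 0.31 / 0.39
= 0.7949

0.7949


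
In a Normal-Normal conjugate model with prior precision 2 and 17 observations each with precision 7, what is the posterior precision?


Posterior precision = prior precision + n * observation precision
= 2 + 17 * 7
= 2 + 119 = 121

121


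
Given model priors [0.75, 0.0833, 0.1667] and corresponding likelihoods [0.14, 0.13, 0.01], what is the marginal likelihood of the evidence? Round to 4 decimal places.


P(E) = sum_i P(M_i) P(E|M_i)
= 0.105 + 0.0108 + 0.0017
= 0.1175

0.1175


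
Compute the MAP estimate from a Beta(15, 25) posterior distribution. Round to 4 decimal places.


MAP = mode of Beta distribution
= (alpha - 1)/(alpha + beta - 2)
= (15-1)/(15+25-2)
= 14/38 = 0.3684

0.3684


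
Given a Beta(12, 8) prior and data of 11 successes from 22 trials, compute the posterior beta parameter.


Number of failures = 22 - 11 = 11
Posterior beta = 8 + 11 = 19

19


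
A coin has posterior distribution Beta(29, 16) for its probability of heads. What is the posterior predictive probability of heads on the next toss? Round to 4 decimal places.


Posterior predictive = E[theta] = alpha/(alpha+beta)
= 29/45
= 0.6444

0.6444
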